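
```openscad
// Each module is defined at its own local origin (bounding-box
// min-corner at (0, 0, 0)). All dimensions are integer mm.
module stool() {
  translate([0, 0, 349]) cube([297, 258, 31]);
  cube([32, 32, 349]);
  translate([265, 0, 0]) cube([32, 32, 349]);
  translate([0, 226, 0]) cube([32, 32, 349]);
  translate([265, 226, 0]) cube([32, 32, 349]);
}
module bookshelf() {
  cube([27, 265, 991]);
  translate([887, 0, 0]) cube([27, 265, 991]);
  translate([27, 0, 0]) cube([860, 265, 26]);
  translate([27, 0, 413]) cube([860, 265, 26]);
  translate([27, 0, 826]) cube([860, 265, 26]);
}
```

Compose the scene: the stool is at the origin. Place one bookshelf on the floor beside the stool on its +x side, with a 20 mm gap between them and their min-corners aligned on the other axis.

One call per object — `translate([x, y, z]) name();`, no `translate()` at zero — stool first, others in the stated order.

stool();
translate([317, 0, 0]) bookshelf();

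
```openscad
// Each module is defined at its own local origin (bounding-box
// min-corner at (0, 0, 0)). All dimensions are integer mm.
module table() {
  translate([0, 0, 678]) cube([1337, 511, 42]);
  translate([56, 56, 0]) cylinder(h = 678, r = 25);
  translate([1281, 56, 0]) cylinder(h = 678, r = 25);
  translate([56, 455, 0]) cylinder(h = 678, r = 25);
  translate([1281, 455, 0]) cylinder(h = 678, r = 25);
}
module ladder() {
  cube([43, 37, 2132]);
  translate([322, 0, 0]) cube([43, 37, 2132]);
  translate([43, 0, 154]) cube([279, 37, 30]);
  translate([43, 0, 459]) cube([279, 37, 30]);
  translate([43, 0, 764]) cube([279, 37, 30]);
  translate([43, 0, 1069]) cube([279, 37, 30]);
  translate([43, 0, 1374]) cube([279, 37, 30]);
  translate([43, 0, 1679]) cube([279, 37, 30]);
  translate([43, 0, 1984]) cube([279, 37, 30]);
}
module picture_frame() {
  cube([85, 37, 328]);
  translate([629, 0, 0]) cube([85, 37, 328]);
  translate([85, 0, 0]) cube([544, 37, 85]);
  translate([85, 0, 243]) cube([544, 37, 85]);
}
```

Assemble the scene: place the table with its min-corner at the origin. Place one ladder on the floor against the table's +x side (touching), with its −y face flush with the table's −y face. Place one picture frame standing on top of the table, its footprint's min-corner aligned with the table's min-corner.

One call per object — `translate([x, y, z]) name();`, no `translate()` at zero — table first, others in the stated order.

table();
translate([1337, 0, 0]) ladder();
translate([0, 0, 720]) picture_frame();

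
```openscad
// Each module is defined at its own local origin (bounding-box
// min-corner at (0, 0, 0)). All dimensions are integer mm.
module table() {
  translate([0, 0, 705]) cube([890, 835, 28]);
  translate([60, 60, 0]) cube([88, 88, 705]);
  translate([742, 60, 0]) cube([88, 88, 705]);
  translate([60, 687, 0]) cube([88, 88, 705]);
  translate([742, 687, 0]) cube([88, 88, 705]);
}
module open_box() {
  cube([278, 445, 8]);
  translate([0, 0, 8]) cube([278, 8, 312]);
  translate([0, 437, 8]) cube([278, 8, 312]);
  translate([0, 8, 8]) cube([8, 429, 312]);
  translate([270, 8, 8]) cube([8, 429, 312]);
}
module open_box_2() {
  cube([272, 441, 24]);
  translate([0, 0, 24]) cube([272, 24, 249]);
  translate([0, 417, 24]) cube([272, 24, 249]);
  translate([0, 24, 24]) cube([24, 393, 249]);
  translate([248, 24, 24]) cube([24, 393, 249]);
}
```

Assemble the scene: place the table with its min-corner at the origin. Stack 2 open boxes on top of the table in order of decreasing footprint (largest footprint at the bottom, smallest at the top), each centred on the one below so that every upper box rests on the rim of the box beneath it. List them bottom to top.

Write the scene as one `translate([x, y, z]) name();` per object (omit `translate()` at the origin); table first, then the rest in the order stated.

table();
translate([306, 195, 733]) open_box();
translate([309, 197, 1053]) open_box_2();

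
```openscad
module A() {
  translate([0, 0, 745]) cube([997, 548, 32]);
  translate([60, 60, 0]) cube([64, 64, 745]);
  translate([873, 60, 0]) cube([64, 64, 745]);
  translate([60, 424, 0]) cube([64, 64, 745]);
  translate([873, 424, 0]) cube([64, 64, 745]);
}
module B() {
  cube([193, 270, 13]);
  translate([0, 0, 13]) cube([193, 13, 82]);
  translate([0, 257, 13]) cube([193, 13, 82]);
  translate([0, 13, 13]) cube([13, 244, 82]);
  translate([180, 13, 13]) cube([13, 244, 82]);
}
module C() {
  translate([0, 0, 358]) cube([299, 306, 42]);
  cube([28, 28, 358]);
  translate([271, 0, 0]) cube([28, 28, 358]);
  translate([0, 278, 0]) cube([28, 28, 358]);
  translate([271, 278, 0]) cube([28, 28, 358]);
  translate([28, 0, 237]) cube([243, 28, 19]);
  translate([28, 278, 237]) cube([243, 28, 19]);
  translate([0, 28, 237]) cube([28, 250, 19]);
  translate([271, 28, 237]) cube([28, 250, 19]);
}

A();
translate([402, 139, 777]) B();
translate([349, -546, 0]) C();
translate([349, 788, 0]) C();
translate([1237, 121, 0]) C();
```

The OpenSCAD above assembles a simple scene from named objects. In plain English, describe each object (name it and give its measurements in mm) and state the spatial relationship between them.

A is a rectangular dining table. The top is 997×548×32 mm with its upper surface at z = 777 mm. It stands on four 64×64 mm square legs, each inset 60 mm from the nearest pair of top edges, running from the floor to the underside of the top.

B is an open storage box with external size 193×270×95 mm and wall thickness 13 mm (the base is also 13 mm thick). The base covers the whole footprint; the four walls stand on the base, with the y-facing walls full-width and the x-facing walls fitting between their inner faces.

C is a four-legged stool. The seat is 299×306 mm, 42 mm thick, top at z = 400 mm. It stands on four square legs, each 28×28 mm in cross-section, from z = 0 to the seat underside, each flush with a corner of the seat. Four stretchers, 28 mm wide and 19 mm tall, connect adjacent legs with their undersides at z = 237 mm, each running between the inner faces of the legs it joins and aligned with the legs' outer faces on the other axis.

The open box is on top of the table, centred. Three stools sit around the table at the −y, +y, +x sides.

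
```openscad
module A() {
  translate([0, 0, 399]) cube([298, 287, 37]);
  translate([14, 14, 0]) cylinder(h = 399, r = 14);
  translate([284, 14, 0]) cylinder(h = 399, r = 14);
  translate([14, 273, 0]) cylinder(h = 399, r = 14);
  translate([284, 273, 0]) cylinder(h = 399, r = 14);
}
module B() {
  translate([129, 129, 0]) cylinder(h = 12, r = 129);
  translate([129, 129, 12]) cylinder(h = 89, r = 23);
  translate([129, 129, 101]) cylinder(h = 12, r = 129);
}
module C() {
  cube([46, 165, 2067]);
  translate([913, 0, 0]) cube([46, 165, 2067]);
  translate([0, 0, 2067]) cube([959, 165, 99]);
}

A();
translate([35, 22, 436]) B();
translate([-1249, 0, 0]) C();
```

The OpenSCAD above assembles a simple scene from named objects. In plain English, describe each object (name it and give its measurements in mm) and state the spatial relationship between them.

A is a four-legged stool. The seat is a 298×287×37 mm slab whose top surface is at z = 436 mm; four round legs, each 28 mm in diameter, run from the floor (z = 0) to the underside of the seat, each leg's axis is inset half a diameter from the nearest pair of seat edges (so the leg's bounding box is flush with the corner).

B is a spool: two coaxial disc flanges of radius 129 mm and thickness 12 mm, joined by a core cylinder of radius 23 mm and height 89 mm. The lower flange rests on z = 0 and the three cylinders share a vertical axis.

C is a door frame. The clear opening is 867 mm wide and 2067 mm high. Two 46 mm wide jambs, 165 mm deep, stand either side of the opening from the floor to the top of the opening. A 99 mm thick head sits across the top of both jambs, spanning the full outside width of the frame.

The spool is on top of the stool. The door frame is on the floor beside the stool on its −x side.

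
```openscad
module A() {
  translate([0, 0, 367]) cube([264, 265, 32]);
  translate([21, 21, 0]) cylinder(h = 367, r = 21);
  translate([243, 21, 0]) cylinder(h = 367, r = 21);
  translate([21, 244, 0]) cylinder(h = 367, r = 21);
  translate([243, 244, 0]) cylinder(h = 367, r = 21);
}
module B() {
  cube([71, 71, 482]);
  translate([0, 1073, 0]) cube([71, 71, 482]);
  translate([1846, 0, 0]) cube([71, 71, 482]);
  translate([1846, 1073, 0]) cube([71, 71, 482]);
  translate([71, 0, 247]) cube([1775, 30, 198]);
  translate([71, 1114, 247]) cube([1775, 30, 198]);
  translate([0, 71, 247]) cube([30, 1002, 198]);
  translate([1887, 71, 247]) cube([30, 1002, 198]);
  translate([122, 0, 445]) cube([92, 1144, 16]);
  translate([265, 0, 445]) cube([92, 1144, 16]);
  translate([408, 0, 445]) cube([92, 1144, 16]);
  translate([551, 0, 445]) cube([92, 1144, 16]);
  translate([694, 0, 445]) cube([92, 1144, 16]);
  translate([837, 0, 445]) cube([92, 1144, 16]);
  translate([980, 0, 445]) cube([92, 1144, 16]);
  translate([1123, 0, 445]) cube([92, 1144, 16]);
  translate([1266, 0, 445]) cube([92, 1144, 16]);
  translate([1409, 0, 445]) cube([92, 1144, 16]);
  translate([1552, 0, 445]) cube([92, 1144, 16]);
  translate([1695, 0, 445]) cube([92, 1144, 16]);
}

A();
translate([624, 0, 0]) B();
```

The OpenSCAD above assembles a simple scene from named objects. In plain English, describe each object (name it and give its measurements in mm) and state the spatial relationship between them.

A is a simple wooden stool: a rectangular seat 264 mm (x) by 265 mm (y), 32 mm thick, top face at z = 399 mm, on four round legs, each 42 mm in diameter. The legs rest on z = 0, each leg's axis is inset half a diameter from the nearest pair of seat edges (so the leg's bounding box is flush with the corner).

B is a bed frame 1917 mm long (x) by 1144 mm wide (y). Four 71×71 mm corner posts, 482 mm tall, at the corners of the footprint. Four rails of 30 mm thickness and 198 mm height run between adjacent posts with their undersides at z = 247 mm, their outer faces flush with the outside of the frame (the two x-running rails run between the posts' inner faces; the two y-running rails run between the posts' inner faces). 12 slats, each 92 mm wide (x) and 16 mm thick, lie across the top of the two x-running rails, running the full 1144 mm width of the frame in y; the slats are evenly spaced along x between the inner faces of the end posts with equal gaps (rounded down to the nearest mm) at the −x end and between each pair — any rounding remainder accumulates at the +x end.

The bed frame is on the floor beside the stool on its +x side.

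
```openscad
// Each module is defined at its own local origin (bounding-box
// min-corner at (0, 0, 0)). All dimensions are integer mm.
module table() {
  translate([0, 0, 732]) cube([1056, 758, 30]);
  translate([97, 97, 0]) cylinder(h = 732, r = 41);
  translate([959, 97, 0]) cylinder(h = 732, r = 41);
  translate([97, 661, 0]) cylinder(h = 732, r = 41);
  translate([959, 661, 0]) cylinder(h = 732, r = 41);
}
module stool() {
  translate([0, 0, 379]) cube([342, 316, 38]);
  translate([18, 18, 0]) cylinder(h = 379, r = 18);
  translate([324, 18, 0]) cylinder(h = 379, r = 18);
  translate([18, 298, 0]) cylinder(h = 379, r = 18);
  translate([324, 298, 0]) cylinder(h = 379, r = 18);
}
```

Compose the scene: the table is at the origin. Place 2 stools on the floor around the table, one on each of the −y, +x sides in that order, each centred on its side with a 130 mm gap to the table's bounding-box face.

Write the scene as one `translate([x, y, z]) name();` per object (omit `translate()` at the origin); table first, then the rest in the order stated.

table();
translate([357, -446, 0]) stool();
translate([1186, 221, 0]) stool();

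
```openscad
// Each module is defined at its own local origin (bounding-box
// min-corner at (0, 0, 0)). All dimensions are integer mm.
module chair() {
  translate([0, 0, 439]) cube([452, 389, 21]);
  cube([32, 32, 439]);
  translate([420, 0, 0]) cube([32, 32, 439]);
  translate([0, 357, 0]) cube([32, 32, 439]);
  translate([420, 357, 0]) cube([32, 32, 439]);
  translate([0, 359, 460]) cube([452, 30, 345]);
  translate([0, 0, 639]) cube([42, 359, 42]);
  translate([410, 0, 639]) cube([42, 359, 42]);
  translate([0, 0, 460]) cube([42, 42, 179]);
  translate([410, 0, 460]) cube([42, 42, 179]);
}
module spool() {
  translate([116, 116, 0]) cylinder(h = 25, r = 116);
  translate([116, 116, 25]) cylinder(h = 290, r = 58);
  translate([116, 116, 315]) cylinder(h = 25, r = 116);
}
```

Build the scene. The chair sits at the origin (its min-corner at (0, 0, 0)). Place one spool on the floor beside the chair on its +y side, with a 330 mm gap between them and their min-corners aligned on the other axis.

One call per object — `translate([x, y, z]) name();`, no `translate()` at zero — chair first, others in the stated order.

chair();
translate([0, 719, 0]) spool();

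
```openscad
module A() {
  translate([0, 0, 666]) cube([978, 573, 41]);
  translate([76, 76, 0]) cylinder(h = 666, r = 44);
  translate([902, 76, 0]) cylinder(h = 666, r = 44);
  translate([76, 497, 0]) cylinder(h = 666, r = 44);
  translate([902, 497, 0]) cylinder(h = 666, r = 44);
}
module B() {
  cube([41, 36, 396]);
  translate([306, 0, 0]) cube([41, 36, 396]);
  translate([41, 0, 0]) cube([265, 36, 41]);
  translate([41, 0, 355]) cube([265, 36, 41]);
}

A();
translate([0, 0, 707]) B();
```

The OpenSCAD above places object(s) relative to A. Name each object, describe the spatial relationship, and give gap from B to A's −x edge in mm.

A is a table. B is a picture frame. The picture frame is on top of the table. The gap from the picture frame to the table's −x edge is 0 mm.

The picture frame's min-x is at 0; the table's min-x is 0; gap = 0 mm.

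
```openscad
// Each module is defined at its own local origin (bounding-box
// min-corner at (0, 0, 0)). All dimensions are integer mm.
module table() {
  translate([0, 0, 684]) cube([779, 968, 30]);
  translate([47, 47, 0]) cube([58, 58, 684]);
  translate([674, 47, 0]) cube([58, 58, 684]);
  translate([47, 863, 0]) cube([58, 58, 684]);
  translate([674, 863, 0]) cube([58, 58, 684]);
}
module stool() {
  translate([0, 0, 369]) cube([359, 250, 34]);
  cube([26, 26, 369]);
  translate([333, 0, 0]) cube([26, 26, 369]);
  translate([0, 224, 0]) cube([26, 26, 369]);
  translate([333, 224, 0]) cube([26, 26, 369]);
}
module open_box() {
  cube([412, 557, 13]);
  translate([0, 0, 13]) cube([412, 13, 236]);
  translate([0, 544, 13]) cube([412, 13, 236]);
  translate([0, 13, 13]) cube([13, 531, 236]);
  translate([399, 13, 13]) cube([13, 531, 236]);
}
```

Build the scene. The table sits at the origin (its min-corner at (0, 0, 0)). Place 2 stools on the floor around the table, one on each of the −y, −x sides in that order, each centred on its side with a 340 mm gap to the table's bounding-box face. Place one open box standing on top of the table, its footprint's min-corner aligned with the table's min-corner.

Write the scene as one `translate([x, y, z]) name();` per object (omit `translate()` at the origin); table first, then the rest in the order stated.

table();
translate([210, -590, 0]) stool();
translate([-699, 359, 0]) stool();
translate([0, 0, 714]) open_box();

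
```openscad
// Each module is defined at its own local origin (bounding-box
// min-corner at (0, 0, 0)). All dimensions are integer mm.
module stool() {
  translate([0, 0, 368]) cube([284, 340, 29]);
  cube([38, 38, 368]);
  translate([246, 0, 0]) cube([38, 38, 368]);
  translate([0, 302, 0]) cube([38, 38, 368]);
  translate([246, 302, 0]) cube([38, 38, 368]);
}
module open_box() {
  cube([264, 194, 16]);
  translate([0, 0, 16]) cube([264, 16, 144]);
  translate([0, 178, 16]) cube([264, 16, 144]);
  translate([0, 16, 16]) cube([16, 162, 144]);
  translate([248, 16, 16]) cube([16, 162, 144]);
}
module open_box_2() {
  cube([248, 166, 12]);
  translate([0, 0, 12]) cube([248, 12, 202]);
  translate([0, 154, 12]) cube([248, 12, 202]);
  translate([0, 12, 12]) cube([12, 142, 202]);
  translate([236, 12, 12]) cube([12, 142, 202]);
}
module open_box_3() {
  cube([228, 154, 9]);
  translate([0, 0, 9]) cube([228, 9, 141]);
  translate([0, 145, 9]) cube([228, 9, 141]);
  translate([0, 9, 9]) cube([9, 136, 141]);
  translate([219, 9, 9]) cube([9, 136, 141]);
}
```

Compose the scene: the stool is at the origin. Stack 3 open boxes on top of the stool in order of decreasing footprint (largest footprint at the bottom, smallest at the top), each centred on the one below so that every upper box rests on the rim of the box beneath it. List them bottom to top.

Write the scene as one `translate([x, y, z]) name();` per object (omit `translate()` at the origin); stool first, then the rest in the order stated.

stool();
translate([10, 73, 397]) open_box();
translate([18, 87, 557]) open_box_2();
translate([28, 93, 771]) open_box_3();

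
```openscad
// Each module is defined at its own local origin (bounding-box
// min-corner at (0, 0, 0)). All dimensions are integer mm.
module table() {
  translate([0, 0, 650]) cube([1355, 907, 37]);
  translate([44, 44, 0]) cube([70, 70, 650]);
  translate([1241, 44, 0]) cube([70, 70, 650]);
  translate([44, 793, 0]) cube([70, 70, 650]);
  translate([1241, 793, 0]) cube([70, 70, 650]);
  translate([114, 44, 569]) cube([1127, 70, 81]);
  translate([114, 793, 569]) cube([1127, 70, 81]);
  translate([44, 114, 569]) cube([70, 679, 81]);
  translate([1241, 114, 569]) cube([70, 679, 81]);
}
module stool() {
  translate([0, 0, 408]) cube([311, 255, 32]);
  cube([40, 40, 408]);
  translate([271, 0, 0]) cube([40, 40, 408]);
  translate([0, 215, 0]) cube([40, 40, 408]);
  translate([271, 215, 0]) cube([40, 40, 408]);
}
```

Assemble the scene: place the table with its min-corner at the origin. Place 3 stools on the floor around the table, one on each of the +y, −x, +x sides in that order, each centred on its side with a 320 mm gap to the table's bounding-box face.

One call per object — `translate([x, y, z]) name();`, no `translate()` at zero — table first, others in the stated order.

table();
translate([522, 1227, 0]) stool();
translate([-631, 326, 0]) stool();
translate([1675, 326, 0]) stool();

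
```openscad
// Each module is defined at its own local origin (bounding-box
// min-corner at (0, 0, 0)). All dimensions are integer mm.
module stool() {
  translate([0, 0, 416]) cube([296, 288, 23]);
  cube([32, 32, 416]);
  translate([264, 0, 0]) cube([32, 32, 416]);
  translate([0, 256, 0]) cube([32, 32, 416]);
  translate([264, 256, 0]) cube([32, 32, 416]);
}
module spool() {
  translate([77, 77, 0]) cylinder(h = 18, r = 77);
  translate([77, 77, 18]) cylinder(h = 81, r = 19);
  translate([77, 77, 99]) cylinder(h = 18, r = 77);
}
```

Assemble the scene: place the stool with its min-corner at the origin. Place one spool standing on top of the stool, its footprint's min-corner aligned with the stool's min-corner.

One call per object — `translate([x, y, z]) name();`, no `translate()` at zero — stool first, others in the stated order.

stool();
translate([0, 0, 439]) spool();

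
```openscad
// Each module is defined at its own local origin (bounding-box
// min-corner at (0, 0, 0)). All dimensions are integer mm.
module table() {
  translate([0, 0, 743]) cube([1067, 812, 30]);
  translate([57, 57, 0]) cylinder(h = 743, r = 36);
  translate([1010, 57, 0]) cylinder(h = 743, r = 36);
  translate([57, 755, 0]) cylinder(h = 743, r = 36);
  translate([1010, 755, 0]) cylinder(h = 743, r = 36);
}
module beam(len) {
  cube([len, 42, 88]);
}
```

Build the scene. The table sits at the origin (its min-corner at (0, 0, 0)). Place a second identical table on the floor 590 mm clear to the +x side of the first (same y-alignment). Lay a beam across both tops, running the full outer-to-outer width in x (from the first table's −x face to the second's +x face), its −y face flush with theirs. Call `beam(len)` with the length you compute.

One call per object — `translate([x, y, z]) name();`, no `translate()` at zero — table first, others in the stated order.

table();
translate([1657, 0, 0]) table();
translate([0, 0, 773]) beam(2724);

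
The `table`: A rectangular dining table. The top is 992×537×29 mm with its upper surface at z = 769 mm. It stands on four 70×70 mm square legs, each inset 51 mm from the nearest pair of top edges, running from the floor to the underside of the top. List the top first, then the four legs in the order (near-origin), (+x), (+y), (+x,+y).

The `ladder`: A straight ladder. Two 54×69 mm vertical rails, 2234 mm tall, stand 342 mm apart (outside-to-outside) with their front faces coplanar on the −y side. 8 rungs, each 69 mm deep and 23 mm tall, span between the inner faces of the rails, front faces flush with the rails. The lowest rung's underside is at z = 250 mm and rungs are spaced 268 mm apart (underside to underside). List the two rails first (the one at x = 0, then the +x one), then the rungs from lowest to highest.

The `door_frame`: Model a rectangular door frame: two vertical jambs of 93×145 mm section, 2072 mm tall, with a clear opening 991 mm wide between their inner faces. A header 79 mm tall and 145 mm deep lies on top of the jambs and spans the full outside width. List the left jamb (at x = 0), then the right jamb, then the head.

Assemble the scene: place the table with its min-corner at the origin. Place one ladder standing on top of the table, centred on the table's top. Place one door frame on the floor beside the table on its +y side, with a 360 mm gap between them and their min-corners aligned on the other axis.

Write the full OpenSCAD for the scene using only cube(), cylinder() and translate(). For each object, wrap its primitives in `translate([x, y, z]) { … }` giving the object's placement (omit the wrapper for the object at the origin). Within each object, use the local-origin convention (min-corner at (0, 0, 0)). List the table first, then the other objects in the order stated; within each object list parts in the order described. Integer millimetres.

translate([0, 0, 740]) cube([992, 537, 29]);
translate([51, 51, 0]) cube([70, 70, 740]);
translate([871, 51, 0]) cube([70, 70, 740]);
translate([51, 416, 0]) cube([70, 70, 740]);
translate([871, 416, 0]) cube([70, 70, 740]);
translate([325, 234, 769]) {
  cube([54, 69, 2234]);
  translate([288, 0, 0]) cube([54, 69, 2234]);
  translate([54, 0, 250]) cube([234, 69, 23]);
  translate([54, 0, 518]) cube([234, 69, 23]);
  translate([54, 0, 786]) cube([234, 69, 23]);
  translate([54, 0, 1054]) cube([234, 69, 23]);
  translate([54, 0, 1322]) cube([234, 69, 23]);
  translate([54, 0, 1590]) cube([234, 69, 23]);
  translate([54, 0, 1858]) cube([234, 69, 23]);
  translate([54, 0, 2126]) cube([234, 69, 23]);
}
translate([0, 897, 0]) {
  cube([93, 145, 2072]);
  translate([1084, 0, 0]) cube([93, 145, 2072]);
  translate([0, 0, 2072]) cube([1177, 145, 79]);
}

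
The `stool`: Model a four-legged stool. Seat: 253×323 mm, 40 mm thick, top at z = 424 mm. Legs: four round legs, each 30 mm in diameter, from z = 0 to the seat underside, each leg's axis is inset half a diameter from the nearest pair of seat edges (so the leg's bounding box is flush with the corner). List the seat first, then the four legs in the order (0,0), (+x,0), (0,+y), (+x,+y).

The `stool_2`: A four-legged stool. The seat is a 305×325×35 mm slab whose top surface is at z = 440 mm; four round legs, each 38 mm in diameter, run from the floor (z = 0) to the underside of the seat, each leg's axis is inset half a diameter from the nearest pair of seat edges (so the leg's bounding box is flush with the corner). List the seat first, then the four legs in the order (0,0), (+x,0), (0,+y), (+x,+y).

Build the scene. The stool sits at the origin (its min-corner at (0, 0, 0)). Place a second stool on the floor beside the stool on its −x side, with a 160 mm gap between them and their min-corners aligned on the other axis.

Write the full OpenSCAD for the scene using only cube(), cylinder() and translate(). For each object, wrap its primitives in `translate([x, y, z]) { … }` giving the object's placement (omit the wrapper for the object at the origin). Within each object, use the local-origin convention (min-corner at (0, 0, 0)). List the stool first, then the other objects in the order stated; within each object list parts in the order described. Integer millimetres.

translate([0, 0, 384]) cube([253, 323, 40]);
translate([15, 15, 0]) cylinder(h = 384, r = 15);
translate([238, 15, 0]) cylinder(h = 384, r = 15);
translate([15, 308, 0]) cylinder(h = 384, r = 15);
translate([238, 308, 0]) cylinder(h = 384, r = 15);
translate([-465, 0, 0]) {
  translate([0, 0, 405]) cube([305, 325, 35]);
  translate([19, 19, 0]) cylinder(h = 405, r = 19);
  translate([286, 19, 0]) cylinder(h = 405, r = 19);
  translate([19, 306, 0]) cylinder(h = 405, r = 19);
  translate([286, 306, 0]) cylinder(h = 405, r = 19);
}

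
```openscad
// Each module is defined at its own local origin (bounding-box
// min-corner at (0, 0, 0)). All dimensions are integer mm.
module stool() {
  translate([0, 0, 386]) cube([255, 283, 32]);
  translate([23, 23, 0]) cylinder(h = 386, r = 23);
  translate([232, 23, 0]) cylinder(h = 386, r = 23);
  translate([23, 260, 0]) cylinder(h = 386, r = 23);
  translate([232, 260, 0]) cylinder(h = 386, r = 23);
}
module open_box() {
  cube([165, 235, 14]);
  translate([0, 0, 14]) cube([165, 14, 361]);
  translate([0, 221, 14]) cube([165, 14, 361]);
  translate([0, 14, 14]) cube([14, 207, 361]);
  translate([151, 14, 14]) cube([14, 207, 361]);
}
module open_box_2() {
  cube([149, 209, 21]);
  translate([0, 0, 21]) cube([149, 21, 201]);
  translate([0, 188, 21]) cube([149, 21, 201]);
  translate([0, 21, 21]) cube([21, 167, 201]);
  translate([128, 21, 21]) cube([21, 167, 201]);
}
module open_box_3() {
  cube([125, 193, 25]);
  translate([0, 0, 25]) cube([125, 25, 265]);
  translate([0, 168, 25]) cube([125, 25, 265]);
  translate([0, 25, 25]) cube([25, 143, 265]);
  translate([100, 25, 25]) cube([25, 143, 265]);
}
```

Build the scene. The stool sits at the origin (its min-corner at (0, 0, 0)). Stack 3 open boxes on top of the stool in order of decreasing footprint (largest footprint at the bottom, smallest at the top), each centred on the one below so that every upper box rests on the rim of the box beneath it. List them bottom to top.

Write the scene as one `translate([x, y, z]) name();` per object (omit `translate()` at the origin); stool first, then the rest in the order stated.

stool();
translate([45, 24, 418]) open_box();
translate([53, 37, 793]) open_box_2();
translate([65, 45, 1015]) open_box_3();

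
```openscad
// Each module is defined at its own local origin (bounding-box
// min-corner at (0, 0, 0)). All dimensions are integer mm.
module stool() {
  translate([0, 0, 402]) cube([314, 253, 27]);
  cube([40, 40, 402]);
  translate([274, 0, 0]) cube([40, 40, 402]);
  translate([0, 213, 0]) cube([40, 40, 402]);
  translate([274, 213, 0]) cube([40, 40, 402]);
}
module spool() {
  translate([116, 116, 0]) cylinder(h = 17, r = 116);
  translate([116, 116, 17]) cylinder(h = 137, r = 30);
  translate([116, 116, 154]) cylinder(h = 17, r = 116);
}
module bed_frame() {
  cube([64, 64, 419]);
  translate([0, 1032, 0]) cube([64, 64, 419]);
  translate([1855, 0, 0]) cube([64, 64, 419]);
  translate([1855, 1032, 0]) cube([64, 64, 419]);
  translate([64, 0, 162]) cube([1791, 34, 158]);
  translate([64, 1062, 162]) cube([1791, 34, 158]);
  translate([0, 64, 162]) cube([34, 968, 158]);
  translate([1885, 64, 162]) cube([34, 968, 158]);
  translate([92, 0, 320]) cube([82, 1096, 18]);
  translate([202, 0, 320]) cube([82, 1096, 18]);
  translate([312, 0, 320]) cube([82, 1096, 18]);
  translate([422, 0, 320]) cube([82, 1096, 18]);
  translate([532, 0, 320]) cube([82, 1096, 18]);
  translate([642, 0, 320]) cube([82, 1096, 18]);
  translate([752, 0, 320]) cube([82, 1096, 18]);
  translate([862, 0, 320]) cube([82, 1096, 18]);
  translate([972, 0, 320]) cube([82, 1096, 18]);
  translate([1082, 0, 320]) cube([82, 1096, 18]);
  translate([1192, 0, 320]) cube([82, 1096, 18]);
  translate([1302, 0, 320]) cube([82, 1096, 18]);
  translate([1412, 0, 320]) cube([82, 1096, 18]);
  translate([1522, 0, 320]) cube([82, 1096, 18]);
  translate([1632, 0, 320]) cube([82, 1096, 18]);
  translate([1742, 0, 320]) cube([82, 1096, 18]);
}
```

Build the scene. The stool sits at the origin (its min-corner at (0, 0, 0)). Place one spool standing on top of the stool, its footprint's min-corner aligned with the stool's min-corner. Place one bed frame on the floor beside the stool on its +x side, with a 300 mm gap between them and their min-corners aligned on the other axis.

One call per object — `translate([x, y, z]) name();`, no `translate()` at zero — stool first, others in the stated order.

stool();
translate([0, 0, 429]) spool();
translate([614, 0, 0]) bed_frame();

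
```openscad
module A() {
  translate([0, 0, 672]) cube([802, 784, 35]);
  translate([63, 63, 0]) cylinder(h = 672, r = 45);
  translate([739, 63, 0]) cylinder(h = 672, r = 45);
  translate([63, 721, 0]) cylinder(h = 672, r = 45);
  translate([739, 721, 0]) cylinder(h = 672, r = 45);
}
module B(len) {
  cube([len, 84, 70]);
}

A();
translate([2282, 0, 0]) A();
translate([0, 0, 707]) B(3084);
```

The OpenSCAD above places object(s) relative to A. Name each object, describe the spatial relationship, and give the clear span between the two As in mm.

A is a table. B is a beam. A beam spans the tops of two tables. The clear span between the two tables is 1480 mm.

Second table starts at x = 2282; first ends at x = 802; clear span = 2282 − 802 = 1480 mm.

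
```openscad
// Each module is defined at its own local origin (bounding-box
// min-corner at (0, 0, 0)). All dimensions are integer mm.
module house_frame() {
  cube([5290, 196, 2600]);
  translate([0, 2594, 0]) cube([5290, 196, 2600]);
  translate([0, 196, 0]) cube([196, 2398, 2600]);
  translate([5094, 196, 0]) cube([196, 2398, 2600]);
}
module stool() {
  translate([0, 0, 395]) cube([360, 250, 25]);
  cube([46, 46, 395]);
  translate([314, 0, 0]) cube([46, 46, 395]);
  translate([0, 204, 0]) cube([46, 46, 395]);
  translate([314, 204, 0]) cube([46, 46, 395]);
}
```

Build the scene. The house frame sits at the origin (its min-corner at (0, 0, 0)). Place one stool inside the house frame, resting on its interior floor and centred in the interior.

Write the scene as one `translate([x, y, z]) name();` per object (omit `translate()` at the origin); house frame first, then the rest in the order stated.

house_frame();
translate([2465, 1270, 0]) stool();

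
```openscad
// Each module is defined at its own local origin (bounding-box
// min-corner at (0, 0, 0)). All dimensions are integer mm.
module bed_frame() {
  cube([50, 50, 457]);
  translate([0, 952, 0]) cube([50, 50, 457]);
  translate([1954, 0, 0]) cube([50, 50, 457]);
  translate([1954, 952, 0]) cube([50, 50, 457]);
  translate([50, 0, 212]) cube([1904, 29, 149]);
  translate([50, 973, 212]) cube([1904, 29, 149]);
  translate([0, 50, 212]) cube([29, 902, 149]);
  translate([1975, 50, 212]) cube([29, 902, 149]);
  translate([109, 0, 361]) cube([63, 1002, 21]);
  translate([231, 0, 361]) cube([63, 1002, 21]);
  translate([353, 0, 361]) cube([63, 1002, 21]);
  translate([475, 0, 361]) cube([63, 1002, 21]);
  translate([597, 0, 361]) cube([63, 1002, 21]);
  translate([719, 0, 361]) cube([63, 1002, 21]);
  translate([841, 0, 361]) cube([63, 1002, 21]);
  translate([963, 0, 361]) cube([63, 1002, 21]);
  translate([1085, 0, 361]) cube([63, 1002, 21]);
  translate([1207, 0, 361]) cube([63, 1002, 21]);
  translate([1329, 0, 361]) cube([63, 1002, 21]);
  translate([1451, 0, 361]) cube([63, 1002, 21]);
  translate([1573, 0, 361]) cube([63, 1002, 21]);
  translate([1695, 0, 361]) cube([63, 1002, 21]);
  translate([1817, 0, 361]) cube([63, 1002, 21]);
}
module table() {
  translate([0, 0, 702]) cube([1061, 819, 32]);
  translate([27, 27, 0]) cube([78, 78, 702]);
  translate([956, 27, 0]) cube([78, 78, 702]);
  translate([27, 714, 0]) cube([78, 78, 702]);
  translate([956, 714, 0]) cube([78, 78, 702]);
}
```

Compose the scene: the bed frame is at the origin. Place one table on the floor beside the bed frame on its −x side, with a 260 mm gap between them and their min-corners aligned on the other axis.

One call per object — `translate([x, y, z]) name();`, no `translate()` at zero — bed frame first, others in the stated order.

bed_frame();
translate([-1321, 0, 0]) table();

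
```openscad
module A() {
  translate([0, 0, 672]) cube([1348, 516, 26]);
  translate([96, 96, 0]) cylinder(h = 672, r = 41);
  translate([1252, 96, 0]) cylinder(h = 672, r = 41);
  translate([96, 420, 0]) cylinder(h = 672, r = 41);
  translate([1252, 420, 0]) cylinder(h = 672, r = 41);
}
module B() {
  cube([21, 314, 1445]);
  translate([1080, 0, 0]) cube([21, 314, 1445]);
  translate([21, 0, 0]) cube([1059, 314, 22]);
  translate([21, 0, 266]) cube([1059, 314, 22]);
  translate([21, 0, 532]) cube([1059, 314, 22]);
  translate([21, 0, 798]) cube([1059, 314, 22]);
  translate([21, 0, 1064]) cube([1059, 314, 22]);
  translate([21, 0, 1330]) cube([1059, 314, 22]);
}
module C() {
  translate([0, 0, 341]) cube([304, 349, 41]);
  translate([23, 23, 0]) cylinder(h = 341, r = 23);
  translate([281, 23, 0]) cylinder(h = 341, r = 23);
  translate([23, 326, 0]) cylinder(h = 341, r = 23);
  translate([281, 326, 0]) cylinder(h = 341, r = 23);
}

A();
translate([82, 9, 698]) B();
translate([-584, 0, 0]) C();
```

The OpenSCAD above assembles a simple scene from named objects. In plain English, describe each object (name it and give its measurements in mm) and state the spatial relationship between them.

A is a table with a 1348×516 mm rectangular top, 26 mm thick, top surface at z = 698 mm, supported by four round legs of 82 mm diameter, each leg's bounding box inset 55 mm from the nearest pair of top edges, running from the floor.

B is a bookshelf 1101 mm wide overall, 314 mm deep and 1445 mm tall. The two sides are 21 mm thick vertical panels. 6 horizontal shelves of 22 mm thickness span between the inner faces of the sides; the lowest shelf sits on the floor and shelves are stacked with a clear vertical gap of 244 mm between each pair.

C is a simple wooden stool: a rectangular seat 304 mm (x) by 349 mm (y), 41 mm thick, top face at z = 382 mm, on four round legs, each 46 mm in diameter. The legs rest on z = 0, each leg's axis is inset half a diameter from the nearest pair of seat edges (so the leg's bounding box is flush with the corner).

The bookshelf is on top of the table. The stool is on the floor beside the table on its −x side.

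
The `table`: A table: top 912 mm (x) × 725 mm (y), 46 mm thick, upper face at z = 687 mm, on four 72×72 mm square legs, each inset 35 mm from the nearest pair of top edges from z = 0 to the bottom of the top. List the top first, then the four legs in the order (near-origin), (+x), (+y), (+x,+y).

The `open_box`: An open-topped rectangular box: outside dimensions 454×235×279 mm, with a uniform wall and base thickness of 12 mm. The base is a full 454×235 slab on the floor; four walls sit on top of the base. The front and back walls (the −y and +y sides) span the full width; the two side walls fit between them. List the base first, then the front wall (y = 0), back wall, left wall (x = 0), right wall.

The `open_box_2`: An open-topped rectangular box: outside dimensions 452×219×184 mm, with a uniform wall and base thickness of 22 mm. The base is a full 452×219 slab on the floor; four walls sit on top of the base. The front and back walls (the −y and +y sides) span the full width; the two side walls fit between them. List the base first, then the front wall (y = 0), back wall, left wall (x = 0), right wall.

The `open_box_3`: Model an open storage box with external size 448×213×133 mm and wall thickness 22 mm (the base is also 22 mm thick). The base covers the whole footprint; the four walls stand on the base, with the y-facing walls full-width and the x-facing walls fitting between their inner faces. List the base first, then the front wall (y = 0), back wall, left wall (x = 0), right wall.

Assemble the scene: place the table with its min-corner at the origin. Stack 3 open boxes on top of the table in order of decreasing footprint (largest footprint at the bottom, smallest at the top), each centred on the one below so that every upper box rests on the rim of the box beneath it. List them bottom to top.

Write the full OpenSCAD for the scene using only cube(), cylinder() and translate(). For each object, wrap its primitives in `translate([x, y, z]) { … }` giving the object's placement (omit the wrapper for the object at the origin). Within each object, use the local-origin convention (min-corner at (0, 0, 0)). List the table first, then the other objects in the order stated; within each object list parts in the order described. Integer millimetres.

translate([0, 0, 641]) cube([912, 725, 46]);
translate([35, 35, 0]) cube([72, 72, 641]);
translate([805, 35, 0]) cube([72, 72, 641]);
translate([35, 618, 0]) cube([72, 72, 641]);
translate([805, 618, 0]) cube([72, 72, 641]);
translate([229, 245, 687]) {
  cube([454, 235, 12]);
  translate([0, 0, 12]) cube([454, 12, 267]);
  translate([0, 223, 12]) cube([454, 12, 267]);
  translate([0, 12, 12]) cube([12, 211, 267]);
  translate([442, 12, 12]) cube([12, 211, 267]);
}
translate([230, 253, 966]) {
  cube([452, 219, 22]);
  translate([0, 0, 22]) cube([452, 22, 162]);
  translate([0, 197, 22]) cube([452, 22, 162]);
  translate([0, 22, 22]) cube([22, 175, 162]);
  translate([430, 22, 22]) cube([22, 175, 162]);
}
translate([232, 256, 1150]) {
  cube([448, 213, 22]);
  translate([0, 0, 22]) cube([448, 22, 111]);
  translate([0, 191, 22]) cube([448, 22, 111]);
  translate([0, 22, 22]) cube([22, 169, 111]);
  translate([426, 22, 22]) cube([22, 169, 111]);
}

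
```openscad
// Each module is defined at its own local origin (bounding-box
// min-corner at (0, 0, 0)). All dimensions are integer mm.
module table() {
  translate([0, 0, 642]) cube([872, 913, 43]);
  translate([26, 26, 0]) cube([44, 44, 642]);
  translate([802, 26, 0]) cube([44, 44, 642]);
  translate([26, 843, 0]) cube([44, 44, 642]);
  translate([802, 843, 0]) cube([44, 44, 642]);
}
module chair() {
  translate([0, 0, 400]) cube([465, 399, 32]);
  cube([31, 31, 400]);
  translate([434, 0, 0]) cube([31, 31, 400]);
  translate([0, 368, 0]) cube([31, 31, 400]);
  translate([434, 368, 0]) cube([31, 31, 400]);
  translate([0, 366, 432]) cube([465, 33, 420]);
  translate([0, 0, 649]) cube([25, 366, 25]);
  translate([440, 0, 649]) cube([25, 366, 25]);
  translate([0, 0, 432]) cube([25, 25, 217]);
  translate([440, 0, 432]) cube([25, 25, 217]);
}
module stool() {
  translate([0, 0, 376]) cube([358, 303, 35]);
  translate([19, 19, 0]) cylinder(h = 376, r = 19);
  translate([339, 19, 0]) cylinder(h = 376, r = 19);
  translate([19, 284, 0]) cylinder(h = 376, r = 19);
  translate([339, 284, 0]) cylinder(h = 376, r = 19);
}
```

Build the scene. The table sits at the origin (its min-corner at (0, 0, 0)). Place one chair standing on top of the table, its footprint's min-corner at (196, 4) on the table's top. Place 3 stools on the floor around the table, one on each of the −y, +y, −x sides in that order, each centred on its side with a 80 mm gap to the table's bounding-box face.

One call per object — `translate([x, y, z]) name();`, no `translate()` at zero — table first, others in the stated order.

table();
translate([196, 4, 685]) chair();
translate([257, -383, 0]) stool();
translate([257, 993, 0]) stool();
translate([-438, 305, 0]) stool();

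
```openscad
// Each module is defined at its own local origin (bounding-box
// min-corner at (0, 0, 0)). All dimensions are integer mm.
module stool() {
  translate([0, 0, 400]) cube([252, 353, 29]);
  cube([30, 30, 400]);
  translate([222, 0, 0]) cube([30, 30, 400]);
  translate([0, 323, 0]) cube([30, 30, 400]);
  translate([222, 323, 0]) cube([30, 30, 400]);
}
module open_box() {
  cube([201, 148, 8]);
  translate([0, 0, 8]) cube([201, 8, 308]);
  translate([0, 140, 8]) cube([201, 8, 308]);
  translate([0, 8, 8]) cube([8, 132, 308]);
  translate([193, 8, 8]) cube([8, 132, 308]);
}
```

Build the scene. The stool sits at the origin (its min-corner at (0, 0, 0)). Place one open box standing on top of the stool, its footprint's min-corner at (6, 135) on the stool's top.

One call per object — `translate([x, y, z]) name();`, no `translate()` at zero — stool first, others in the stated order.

stool();
translate([6, 135, 429]) open_box();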